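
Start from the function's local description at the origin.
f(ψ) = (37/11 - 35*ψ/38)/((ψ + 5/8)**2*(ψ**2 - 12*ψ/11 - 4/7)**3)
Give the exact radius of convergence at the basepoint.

The radius of convergence is -6/11 + (4/77)*sqrt(322).

Denominator factor (ψ**2 - 12*ψ/11 - 4/7)^3: discriminant 2944/847, real irrational roots 6/11 + (4/77)*sqrt(322) and 6/11 - (4/77)*sqrt(322); poles of order 3, moduli 6/11 + (4/77)*sqrt(322) and -6/11 + (4/77)*sqrt(322).
Denominator factor (ψ + 5/8)^2: pole of order 2 at -5/8, modulus 5/8.
The radius of convergence is the smallest modulus among the singular points: -6/11 + (4/77)*sqrt(322).


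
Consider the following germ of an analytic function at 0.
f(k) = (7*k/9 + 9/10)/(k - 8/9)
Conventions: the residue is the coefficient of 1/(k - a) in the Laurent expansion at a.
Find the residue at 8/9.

The residue is 1289/810.

At the order-1 pole 8/9 set g(k) = (k - (8/9))*f(k) = 7*k/9 + 9/10.
Simple pole: residue = g(a) at a = 8/9, which is 1289/810.


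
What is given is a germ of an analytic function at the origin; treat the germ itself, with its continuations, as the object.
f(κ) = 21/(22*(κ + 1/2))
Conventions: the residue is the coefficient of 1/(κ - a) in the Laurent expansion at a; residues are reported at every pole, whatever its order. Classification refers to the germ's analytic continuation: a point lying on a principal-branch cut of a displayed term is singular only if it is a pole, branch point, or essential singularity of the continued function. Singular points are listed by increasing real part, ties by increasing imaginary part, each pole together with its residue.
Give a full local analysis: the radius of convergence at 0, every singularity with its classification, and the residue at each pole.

Radius of convergence at 0: 1/2.
At -1/2: a pole of order 1; residue 21/22.

Denominator factor (κ + 1/2): pole of order 1 at -1/2, modulus 1/2.
The radius of convergence is the smallest modulus among the singular points: 1/2.
At the order-1 pole -1/2 set g(κ) = (κ - (-1/2))*f(κ) = 21/22.
Simple pole: residue = g(a) at a = -1/2, which is 21/22.


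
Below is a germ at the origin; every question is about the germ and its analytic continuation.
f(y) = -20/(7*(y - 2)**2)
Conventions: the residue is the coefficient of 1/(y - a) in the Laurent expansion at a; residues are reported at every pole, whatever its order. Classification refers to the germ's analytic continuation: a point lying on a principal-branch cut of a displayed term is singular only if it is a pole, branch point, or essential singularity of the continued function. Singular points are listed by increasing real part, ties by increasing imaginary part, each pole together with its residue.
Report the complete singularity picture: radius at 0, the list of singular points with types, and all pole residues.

Radius of convergence at 0: 2.
At 2: a pole of order 2; residue 0.

Denominator factor (y - 2)^2: pole of order 2 at 2, modulus 2.
The radius of convergence is the smallest modulus among the singular points: 2.
At the order-2 pole 2 set g(y) = (y - (2))^2*f(y) = -20/7.
Order-2 pole: residue = g'(a); g'(2) = 0, so the residue is 0.


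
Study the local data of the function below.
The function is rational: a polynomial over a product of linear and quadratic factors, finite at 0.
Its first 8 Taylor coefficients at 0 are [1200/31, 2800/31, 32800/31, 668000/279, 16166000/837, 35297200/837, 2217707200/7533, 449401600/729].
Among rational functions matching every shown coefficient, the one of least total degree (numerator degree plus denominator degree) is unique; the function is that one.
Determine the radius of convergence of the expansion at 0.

The radius of convergence is 3/10.

No rational of total degree below 5 reproduces all 8 coefficients; solving the [0/5] Pade equations on them gives f(λ) = -4/(31*(λ - 1/3)**3*(λ + 3/10)**2), whose expansion matches every shown term.
Denominator factor (λ - 1/3)^3: pole of order 3 at 1/3, modulus 1/3.
Denominator factor (λ + 3/10)^2: pole of order 2 at -3/10, modulus 3/10.
The radius of convergence is the smallest modulus among the singular points: 3/10.


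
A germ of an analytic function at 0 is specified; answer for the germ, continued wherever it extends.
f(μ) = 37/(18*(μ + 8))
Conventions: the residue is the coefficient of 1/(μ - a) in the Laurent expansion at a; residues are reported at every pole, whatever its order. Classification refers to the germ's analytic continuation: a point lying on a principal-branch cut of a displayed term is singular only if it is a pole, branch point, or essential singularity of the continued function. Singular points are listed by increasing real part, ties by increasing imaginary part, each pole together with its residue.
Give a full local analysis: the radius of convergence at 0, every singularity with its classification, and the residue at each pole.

Denominator factor (μ + 8): pole of order 1 at -8, modulus 8.
The radius of convergence is the smallest modulus among the singular points: 8.
At the order-1 pole -8 set g(μ) = (μ - (-8))*f(μ) = 37/18.
Simple pole: residue = g(a) at a = -8, which is 37/18.

Radius of convergence at 0: 8.
At -8: a pole of order 1; residue 37/18.


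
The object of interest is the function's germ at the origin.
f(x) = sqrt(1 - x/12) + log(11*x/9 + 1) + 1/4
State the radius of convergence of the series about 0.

Branch term (1)*log(1 - x/(-9/11)): its argument vanishes at x = -9/11, a logarithmic branch point, modulus 9/11.
Branch term (1)*sqrt(1 - x/(12)): its argument vanishes at x = 12, a square-root branch point, modulus 12.
The radius of convergence is the smallest modulus among the singular points: 9/11.

The radius of convergence is 9/11.


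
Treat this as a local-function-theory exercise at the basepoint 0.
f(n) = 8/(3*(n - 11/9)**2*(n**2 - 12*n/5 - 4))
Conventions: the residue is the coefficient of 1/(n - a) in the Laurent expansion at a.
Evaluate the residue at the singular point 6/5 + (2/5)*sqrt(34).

The factor n**2 - 12*n/5 - 4 splits as (n - a)(n - a') with a = 6/5 + (2/5)*sqrt(34), a' = 6/5 - (2/5)*sqrt(34). At the order-1 pole a set g(n) = (n - a)*f(n) = [8/(3*(n - 11/9)**2)] / (n - a').
Simple pole: residue = g(a) at a = 6/5 + (2/5)*sqrt(34), which is 9720/4853209 + (1487295/82504553)*sqrt(34).

The residue is 9720/4853209 + (1487295/82504553)*sqrt(34).


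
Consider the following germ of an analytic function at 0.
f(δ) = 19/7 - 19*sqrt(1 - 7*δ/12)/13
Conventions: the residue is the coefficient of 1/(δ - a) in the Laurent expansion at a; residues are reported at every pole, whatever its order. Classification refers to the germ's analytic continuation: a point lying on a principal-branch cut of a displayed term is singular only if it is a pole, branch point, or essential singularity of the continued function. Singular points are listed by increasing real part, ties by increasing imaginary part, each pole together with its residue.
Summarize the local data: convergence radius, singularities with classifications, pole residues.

Radius of convergence at 0: 12/7.
At 12/7: an algebraic (square-root) branch point.

Branch term (-19/13)*sqrt(1 - δ/(12/7)): its argument vanishes at δ = 12/7, a square-root branch point, modulus 12/7.
The radius of convergence is the smallest modulus among the singular points: 12/7.


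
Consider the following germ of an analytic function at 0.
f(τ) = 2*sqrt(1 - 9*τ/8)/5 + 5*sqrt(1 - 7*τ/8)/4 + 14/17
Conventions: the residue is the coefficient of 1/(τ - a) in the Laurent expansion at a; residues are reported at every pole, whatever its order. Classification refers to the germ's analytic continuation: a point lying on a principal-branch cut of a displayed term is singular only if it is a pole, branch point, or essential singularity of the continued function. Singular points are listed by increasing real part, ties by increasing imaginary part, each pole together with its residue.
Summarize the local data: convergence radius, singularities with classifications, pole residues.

Radius of convergence at 0: 8/9.
At 8/9: an algebraic (square-root) branch point.
At 8/7: an algebraic (square-root) branch point.

Branch term (5/4)*sqrt(1 - τ/(8/7)): its argument vanishes at τ = 8/7, a square-root branch point, modulus 8/7.
Branch term (2/5)*sqrt(1 - τ/(8/9)): its argument vanishes at τ = 8/9, a square-root branch point, modulus 8/9.
The radius of convergence is the smallest modulus among the singular points: 8/9.
List the singular points by increasing real part (a conjugate pair: the negative imaginary part first).


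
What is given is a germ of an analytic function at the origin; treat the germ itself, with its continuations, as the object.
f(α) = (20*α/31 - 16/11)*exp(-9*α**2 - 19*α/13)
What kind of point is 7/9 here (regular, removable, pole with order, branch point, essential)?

The point is a regular point.

There is no denominator, hence no pole anywhere.
The factor exp(-9*α**2 - 19*α/13) is entire.
So the germ continues analytically to 7/9.


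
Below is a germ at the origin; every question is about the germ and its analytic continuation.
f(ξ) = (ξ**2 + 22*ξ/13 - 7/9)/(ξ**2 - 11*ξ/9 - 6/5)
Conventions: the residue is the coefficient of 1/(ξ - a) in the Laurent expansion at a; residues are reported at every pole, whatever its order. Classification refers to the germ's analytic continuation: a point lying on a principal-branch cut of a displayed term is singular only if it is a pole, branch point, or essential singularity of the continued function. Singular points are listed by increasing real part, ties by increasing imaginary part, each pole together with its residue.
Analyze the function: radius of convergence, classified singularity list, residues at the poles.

Radius of convergence at 0: -11/18 + (1/90)*sqrt(12745).
At 11/18 - (1/90)*sqrt(12745): a pole of order 1; residue 341/234 - (23201/2982330)*sqrt(12745).
At 11/18 + (1/90)*sqrt(12745): a pole of order 1; residue 341/234 + (23201/2982330)*sqrt(12745).

Denominator factor (ξ**2 - 11*ξ/9 - 6/5): discriminant 2549/405, real irrational roots 11/18 + (1/90)*sqrt(12745) and 11/18 - (1/90)*sqrt(12745); poles of order 1, moduli 11/18 + (1/90)*sqrt(12745) and -11/18 + (1/90)*sqrt(12745).
The radius of convergence is the smallest modulus among the singular points: -11/18 + (1/90)*sqrt(12745).
The factor ξ**2 - 11*ξ/9 - 6/5 splits as (ξ - a)(ξ - a') with a = 11/18 - (1/90)*sqrt(12745), a' = 11/18 + (1/90)*sqrt(12745). At the order-1 pole a set g(ξ) = (ξ - a)*f(ξ) = [ξ**2 + 22*ξ/13 - 7/9] / (ξ - a').
Simple pole: residue = g(a) at a = 11/18 - (1/90)*sqrt(12745), which is 341/234 - (23201/2982330)*sqrt(12745).
The factor ξ**2 - 11*ξ/9 - 6/5 splits as (ξ - a)(ξ - a') with a = 11/18 + (1/90)*sqrt(12745), a' = 11/18 - (1/90)*sqrt(12745). At the order-1 pole a set g(ξ) = (ξ - a)*f(ξ) = [ξ**2 + 22*ξ/13 - 7/9] / (ξ - a').
Simple pole: residue = g(a) at a = 11/18 + (1/90)*sqrt(12745), which is 341/234 + (23201/2982330)*sqrt(12745).
List the singular points by increasing real part (a conjugate pair: the negative imaginary part first).


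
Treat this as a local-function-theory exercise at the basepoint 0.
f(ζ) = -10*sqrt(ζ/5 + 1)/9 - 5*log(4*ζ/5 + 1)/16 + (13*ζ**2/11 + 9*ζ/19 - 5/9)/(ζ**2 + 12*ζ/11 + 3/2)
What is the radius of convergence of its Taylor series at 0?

The radius of convergence is (1/2)*sqrt(6).

Denominator factor (ζ**2 + 12*ζ/11 + 3/2): discriminant -582/121, complex-conjugate roots (-6/11) + ((1/22)*sqrt(582))*i and (-6/11) - ((1/22)*sqrt(582))*i; poles of order 1, moduli (1/2)*sqrt(6) and (1/2)*sqrt(6).
Branch term (-5/16)*log(1 - ζ/(-5/4)): its argument vanishes at ζ = -5/4, a logarithmic branch point, modulus 5/4.
Branch term (-10/9)*sqrt(1 - ζ/(-5)): its argument vanishes at ζ = -5, a square-root branch point, modulus 5.
The radius of convergence is the smallest modulus among the singular points: (1/2)*sqrt(6).


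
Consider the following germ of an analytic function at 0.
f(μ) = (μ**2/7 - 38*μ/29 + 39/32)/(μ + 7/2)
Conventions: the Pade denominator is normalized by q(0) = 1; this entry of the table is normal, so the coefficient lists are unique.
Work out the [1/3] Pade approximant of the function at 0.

Taylor coefficients needed (expand at 0): a_0 = 39/112, a_1 = -5387/11368, a_2 = 7011/39788, a_3 = -7011/139258, a_4 = 7011/487403.
Write the denominator as Q(μ) = 1 + q1*μ + q2*μ^2 + q3*μ^3. Requiring Q*f - P = O(μ^5) with deg P <= 1 kills the coefficients of μ^2..μ^4 in Q*f:
  μ^2: a_2 + q1*a_1 + q2*a_0 = 0, i.e. 7011/39788 + (-5387/11368)*q1 + (39/112)*q2 = 0.
  μ^3: a_3 + q1*a_2 + q2*a_1 + q3*a_0 = 0, i.e. -7011/139258 + (7011/39788)*q1 + (-5387/11368)*q2 + (39/112)*q3 = 0.
  μ^4: a_4 + q1*a_3 + q2*a_2 + q3*a_1 = 0, i.e. 7011/487403 + (-7011/139258)*q1 + (7011/39788)*q2 + (-5387/11368)*q3 = 0.
Solving this linear system: q1 = 4075592454/9983237005, q2 = 494471808/9983237005, q3 = 377360064/69882659035.
The numerator is Q*f truncated at degree 1: P0 = a_0 = 39/112; P1 = a_1 + q1*a_0 = -96036900553/289513873145.

The Pade approximant has numerator coefficients [39/112, -96036900553/289513873145]; denominator coefficients [1, 4075592454/9983237005, 494471808/9983237005, 377360064/69882659035].


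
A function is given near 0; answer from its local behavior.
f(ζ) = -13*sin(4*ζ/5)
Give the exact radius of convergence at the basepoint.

The factor sin(4*ζ/5) is entire and contributes no finite singular point.
The polynomial part has no poles.
No finite singular points: the Taylor series at 0 converges everywhere.

The radius of convergence is infinite.


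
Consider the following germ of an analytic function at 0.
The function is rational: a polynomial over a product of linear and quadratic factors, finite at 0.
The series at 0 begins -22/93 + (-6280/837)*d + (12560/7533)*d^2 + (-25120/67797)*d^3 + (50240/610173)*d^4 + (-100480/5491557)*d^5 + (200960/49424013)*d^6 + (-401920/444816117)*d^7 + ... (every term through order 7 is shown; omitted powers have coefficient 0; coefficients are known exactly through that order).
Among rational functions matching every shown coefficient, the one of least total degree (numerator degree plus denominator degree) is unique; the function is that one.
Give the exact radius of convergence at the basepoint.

No rational of total degree below 2 reproduces all 8 coefficients; solving the [1/1] Pade equations on them gives f(d) = (-34*d - 33/31)/(d + 9/2), whose expansion matches every shown term.
Denominator factor (d + 9/2): pole of order 1 at -9/2, modulus 9/2.
The radius of convergence is the smallest modulus among the singular points: 9/2.

The radius of convergence is 9/2.


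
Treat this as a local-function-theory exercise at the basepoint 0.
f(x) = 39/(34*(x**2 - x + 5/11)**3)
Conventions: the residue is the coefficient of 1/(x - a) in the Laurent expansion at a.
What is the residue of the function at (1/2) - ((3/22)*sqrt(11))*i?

The residue is ((1573/459)*sqrt(11))*i.

The factor x**2 - x + 5/11 splits as (x - a)(x - a') with a = (1/2) - ((3/22)*sqrt(11))*i, a' = (1/2) + ((3/22)*sqrt(11))*i. At the order-3 pole a set g(x) = (x - a)^3*f(x) = [39/34] / (x - a')^3.
Order-3 pole: residue = g''(a)/2; g''((1/2) - ((3/22)*sqrt(11))*i) = ((3146/459)*sqrt(11))*i, so the residue is ((1573/459)*sqrt(11))*i.


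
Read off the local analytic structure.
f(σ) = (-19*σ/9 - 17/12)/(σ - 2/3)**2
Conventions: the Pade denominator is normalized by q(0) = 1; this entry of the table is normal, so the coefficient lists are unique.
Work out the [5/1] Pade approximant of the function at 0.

Taylor coefficients needed (expand at 0): a_0 = -51/16, a_1 = -229/16, a_2 = -2289/64, a_3 = -2403/32, a_4 = -37071/256, a_5 = -67959/256, a_6 = -481869/1024.
Write the denominator as Q(σ) = 1 + q1*σ. Requiring Q*f - P = O(σ^7) with deg P <= 5 kills the coefficients of σ^6..σ^6 in Q*f:
  σ^6: a_6 + q1*a_5 = 0, i.e. -481869/1024 + (-67959/256)*q1 = 0.
Solving this linear system: q1 = -5949/3356.
The numerator is Q*f truncated at degree 5: P0 = a_0 = -51/16; P1 = a_1 + q1*a_0 = -465125/53696; P2 = a_2 + q1*a_1 = -279075/26848; P3 = a_3 + q1*a_2 = -2511675/214784; P4 = a_4 + q1*a_3 = -2511675/214784; P5 = a_5 + q1*a_4 = -7535025/859136.

The Pade approximant has numerator coefficients [-51/16, -465125/53696, -279075/26848, -2511675/214784, -2511675/214784, -7535025/859136]; denominator coefficients [1, -5949/3356].


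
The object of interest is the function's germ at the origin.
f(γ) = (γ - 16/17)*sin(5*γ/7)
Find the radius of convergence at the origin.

The radius of convergence is infinite.

The factor sin(5*γ/7) is entire and contributes no finite singular point.
The polynomial part has no poles.
No finite singular points: the Taylor series at 0 converges everywhere.


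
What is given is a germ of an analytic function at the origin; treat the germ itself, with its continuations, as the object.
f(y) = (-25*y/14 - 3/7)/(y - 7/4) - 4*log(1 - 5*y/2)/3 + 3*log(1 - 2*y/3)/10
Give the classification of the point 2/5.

The point is a logarithmic branch point.

The term (-4/3)*log(1 - y/(2/5)) has argument 1 - 2/5/(2/5) = 0 at 2/5: a logarithmic (infinitely-sheeted) branch point; the remaining terms are analytic or single-valued there.


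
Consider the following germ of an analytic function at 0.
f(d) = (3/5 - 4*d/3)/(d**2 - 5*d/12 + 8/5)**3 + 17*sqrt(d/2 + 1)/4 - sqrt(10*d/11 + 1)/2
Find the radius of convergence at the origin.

Denominator factor (d**2 - 5*d/12 + 8/5)^3: discriminant -4483/720, complex-conjugate roots (5/24) + ((1/120)*sqrt(22415))*i and (5/24) - ((1/120)*sqrt(22415))*i; poles of order 3, moduli (2/5)*sqrt(10) and (2/5)*sqrt(10).
Branch term (17/4)*sqrt(1 - d/(-2)): its argument vanishes at d = -2, a square-root branch point, modulus 2.
Branch term (-1/2)*sqrt(1 - d/(-11/10)): its argument vanishes at d = -11/10, a square-root branch point, modulus 11/10.
The radius of convergence is the smallest modulus among the singular points: 11/10.

The radius of convergence is 11/10.


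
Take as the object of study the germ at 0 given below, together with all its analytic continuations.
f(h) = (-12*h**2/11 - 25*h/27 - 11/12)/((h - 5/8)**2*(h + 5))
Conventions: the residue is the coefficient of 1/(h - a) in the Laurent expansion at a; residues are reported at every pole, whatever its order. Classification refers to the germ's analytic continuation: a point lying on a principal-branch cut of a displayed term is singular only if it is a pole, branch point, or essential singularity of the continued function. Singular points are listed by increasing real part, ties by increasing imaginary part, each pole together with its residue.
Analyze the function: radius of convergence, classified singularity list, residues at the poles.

Radius of convergence at 0: 5/8.
At -5: a pole of order 1; residue -447824/601425.
At 5/8: a pole of order 2; residue -208276/601425.

Denominator factor (h - 5/8)^2: pole of order 2 at 5/8, modulus 5/8.
Denominator factor (h + 5): pole of order 1 at -5, modulus 5.
The radius of convergence is the smallest modulus among the singular points: 5/8.
At the order-1 pole -5 set g(h) = (h - (-5))*f(h) = (-12*h**2/11 - 25*h/27 - 11/12)/(h - 5/8)**2.
Simple pole: residue = g(a) at a = -5, which is -447824/601425.
At the order-2 pole 5/8 set g(h) = (h - (5/8))^2*f(h) = (-12*h**2/11 - 25*h/27 - 11/12)/(h + 5).
Order-2 pole: residue = g'(a); g'(5/8) = -208276/601425, so the residue is -208276/601425.
List the singular points by increasing real part (a conjugate pair: the negative imaginary part first).


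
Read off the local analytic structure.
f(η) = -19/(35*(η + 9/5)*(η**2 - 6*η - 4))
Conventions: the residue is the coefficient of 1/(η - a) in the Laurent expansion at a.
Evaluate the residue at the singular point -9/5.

At the order-1 pole -9/5 set g(η) = (η - (-9/5))*f(η) = -19/(35*(η**2 - 6*η - 4)).
Simple pole: residue = g(a) at a = -9/5, which is -95/1757.

The residue is -95/1757.


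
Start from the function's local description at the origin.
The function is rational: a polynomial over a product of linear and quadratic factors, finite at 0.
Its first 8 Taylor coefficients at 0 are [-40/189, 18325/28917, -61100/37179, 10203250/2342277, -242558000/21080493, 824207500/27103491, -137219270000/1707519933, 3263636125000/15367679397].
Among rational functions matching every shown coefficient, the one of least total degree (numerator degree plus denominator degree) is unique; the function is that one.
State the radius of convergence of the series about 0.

No rational of total degree below 3 reproduces all 8 coefficients; solving the [1/2] Pade equations on them gives f(d) = (4/21 - 5*d/34)/(d**2 - 2*d - 9/10), whose expansion matches every shown term.
Denominator factor (d**2 - 2*d - 9/10): discriminant 38/5, real irrational roots 1 + (1/10)*sqrt(190) and 1 - (1/10)*sqrt(190); poles of order 1, moduli 1 + (1/10)*sqrt(190) and -1 + (1/10)*sqrt(190).
The radius of convergence is the smallest modulus among the singular points: -1 + (1/10)*sqrt(190).

The radius of convergence is -1 + (1/10)*sqrt(190).


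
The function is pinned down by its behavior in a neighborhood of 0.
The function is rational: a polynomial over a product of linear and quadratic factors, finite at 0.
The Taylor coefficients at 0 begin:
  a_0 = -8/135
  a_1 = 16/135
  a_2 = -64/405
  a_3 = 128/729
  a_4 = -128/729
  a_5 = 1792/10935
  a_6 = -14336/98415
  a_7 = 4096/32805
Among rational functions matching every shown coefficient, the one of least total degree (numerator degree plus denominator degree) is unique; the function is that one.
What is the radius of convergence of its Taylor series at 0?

The radius of convergence is 3/2.

No rational of total degree below 3 reproduces all 8 coefficients; solving the [0/3] Pade equations on them gives f(u) = -1/(5*(u + 3/2)**3), whose expansion matches every shown term.
Denominator factor (u + 3/2)^3: pole of order 3 at -3/2, modulus 3/2.
The radius of convergence is the smallest modulus among the singular points: 3/2.


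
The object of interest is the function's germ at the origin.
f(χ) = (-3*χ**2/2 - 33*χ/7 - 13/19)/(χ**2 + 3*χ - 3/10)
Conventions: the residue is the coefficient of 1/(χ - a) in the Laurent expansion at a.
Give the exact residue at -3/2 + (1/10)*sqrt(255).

The factor χ**2 + 3*χ - 3/10 splits as (χ - a)(χ - a') with a = -3/2 + (1/10)*sqrt(255), a' = -3/2 - (1/10)*sqrt(255). At the order-1 pole a set g(χ) = (χ - a)*f(χ) = [-3*χ**2/2 - 33*χ/7 - 13/19] / (χ - a').
Simple pole: residue = g(a) at a = -3/2 + (1/10)*sqrt(255), which is -3/28 - (1081/67830)*sqrt(255).

The residue is -3/28 - (1081/67830)*sqrt(255).


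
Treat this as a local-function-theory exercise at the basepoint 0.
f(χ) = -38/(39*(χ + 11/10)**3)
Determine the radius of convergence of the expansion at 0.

The radius of convergence is 11/10.

Denominator factor (χ + 11/10)^3: pole of order 3 at -11/10, modulus 11/10.
The radius of convergence is the smallest modulus among the singular points: 11/10.


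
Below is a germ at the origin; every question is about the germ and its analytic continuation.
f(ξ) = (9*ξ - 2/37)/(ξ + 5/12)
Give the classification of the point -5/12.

The point is a pole of order 1.

The denominator factor ξ + 5/12 vanishes at -5/12 and appears to the power 1; the numerator there equals -563/148, nonzero, and no other factor vanishes.
Hence a pole whose order is the multiplicity, 1.


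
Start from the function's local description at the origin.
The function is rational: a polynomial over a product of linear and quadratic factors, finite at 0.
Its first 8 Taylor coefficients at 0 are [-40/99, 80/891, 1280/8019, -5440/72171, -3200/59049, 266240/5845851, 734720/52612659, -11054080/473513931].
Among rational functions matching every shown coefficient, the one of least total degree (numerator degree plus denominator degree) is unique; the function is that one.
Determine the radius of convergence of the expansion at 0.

No rational of total degree below 2 reproduces all 8 coefficients; solving the [0/2] Pade equations on them gives f(κ) = -10/(11*(κ**2 + κ/2 + 9/4)), whose expansion matches every shown term.
Denominator factor (κ**2 + κ/2 + 9/4): discriminant -35/4, complex-conjugate roots (-1/4) + ((1/4)*sqrt(35))*i and (-1/4) - ((1/4)*sqrt(35))*i; poles of order 1, moduli 3/2 and 3/2.
The radius of convergence is the smallest modulus among the singular points: 3/2.

The radius of convergence is 3/2.


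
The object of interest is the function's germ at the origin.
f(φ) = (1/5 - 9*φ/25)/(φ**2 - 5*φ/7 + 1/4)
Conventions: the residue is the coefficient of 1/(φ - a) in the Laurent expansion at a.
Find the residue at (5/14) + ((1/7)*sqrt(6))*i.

The residue is (-9/50) - ((1/24)*sqrt(6))*i.

The factor φ**2 - 5*φ/7 + 1/4 splits as (φ - a)(φ - a') with a = (5/14) + ((1/7)*sqrt(6))*i, a' = (5/14) - ((1/7)*sqrt(6))*i. At the order-1 pole a set g(φ) = (φ - a)*f(φ) = [1/5 - 9*φ/25] / (φ - a').
Simple pole: residue = g(a) at a = (5/14) + ((1/7)*sqrt(6))*i, which is (-9/50) - ((1/24)*sqrt(6))*i.


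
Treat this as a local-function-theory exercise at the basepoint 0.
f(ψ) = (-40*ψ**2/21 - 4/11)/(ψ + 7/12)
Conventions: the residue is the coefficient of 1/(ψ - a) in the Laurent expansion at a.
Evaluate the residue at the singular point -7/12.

The residue is -601/594.

At the order-1 pole -7/12 set g(ψ) = (ψ - (-7/12))*f(ψ) = -40*ψ**2/21 - 4/11.
Simple pole: residue = g(a) at a = -7/12, which is -601/594.


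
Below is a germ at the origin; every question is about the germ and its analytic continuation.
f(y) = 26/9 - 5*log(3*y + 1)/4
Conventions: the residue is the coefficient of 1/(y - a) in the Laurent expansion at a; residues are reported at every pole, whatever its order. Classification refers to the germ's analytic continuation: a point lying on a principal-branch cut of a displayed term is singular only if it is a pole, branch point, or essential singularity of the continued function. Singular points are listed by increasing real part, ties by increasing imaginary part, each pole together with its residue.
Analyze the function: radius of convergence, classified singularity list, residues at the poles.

Branch term (-5/4)*log(1 - y/(-1/3)): its argument vanishes at y = -1/3, a logarithmic branch point, modulus 1/3.
The radius of convergence is the smallest modulus among the singular points: 1/3.

Radius of convergence at 0: 1/3.
At -1/3: a logarithmic branch point.


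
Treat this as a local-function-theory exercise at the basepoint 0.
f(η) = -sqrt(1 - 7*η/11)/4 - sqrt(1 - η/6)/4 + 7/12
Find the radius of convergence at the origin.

Branch term (-1/4)*sqrt(1 - η/(11/7)): its argument vanishes at η = 11/7, a square-root branch point, modulus 11/7.
Branch term (-1/4)*sqrt(1 - η/(6)): its argument vanishes at η = 6, a square-root branch point, modulus 6.
The radius of convergence is the smallest modulus among the singular points: 11/7.

The radius of convergence is 11/7.


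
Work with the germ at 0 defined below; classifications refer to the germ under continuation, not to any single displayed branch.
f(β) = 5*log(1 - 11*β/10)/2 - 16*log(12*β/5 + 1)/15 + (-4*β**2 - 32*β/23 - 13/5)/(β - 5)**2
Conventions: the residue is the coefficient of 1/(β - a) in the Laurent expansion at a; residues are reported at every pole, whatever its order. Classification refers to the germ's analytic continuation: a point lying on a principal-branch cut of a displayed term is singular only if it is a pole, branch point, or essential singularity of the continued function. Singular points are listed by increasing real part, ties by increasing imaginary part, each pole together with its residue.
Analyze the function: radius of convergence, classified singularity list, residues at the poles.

Radius of convergence at 0: 5/12.
At -5/12: a logarithmic branch point.
At 10/11: a logarithmic branch point.
At 5: a pole of order 2; residue -952/23.

Denominator factor (β - 5)^2: pole of order 2 at 5, modulus 5.
Branch term (-16/15)*log(1 - β/(-5/12)): its argument vanishes at β = -5/12, a logarithmic branch point, modulus 5/12.
Branch term (5/2)*log(1 - β/(10/11)): its argument vanishes at β = 10/11, a logarithmic branch point, modulus 10/11.
The radius of convergence is the smallest modulus among the singular points: 5/12.
The branch terms are analytic at 5 and contribute nothing to the residue; only the rational part matters.
At the order-2 pole 5 set g(β) = (β - (5))^2*(rational part) = -4*β**2 - 32*β/23 - 13/5.
Order-2 pole: residue = g'(a); g'(5) = -952/23, so the residue is -952/23.
List the singular points by increasing real part (a conjugate pair: the negative imaginary part first).


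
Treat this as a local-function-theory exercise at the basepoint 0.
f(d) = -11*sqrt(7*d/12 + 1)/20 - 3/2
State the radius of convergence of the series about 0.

Branch term (-11/20)*sqrt(1 - d/(-12/7)): its argument vanishes at d = -12/7, a square-root branch point, modulus 12/7.
The radius of convergence is the smallest modulus among the singular points: 12/7.

The radius of convergence is 12/7.


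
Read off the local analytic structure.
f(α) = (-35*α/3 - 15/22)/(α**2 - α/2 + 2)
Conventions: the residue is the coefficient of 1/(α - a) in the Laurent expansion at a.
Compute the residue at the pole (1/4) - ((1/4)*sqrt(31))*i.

The residue is (-35/6) - ((475/2046)*sqrt(31))*i.

The factor α**2 - α/2 + 2 splits as (α - a)(α - a') with a = (1/4) - ((1/4)*sqrt(31))*i, a' = (1/4) + ((1/4)*sqrt(31))*i. At the order-1 pole a set g(α) = (α - a)*f(α) = [-35*α/3 - 15/22] / (α - a').
Simple pole: residue = g(a) at a = (1/4) - ((1/4)*sqrt(31))*i, which is (-35/6) - ((475/2046)*sqrt(31))*i.


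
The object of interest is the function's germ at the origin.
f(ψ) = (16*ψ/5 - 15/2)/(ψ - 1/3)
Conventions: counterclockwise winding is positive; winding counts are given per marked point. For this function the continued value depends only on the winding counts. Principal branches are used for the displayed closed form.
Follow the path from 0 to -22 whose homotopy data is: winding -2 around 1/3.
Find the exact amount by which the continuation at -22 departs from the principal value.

Continued minus principal equals 0.

The function is rational, hence single-valued: continuing it around any pole returns the same value, so the difference is 0.


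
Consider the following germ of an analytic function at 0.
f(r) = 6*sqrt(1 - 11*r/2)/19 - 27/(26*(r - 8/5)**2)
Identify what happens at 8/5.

The point is a pole of order 2.

The denominator factor r - 8/5 vanishes at 8/5 and appears to the power 2; the numerator there equals -27/26, nonzero, and no other factor vanishes.
The branch terms are analytic at this point.
Hence a pole whose order is the multiplicity, 2.


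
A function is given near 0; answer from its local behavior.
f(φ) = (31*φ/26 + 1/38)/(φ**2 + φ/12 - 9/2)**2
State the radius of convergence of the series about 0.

The radius of convergence is -1/24 + (1/24)*sqrt(2593).

Denominator factor (φ**2 + φ/12 - 9/2)^2: discriminant 2593/144, real irrational roots -1/24 + (1/24)*sqrt(2593) and -1/24 - (1/24)*sqrt(2593); poles of order 2, moduli -1/24 + (1/24)*sqrt(2593) and 1/24 + (1/24)*sqrt(2593).
The radius of convergence is the smallest modulus among the singular points: -1/24 + (1/24)*sqrt(2593).


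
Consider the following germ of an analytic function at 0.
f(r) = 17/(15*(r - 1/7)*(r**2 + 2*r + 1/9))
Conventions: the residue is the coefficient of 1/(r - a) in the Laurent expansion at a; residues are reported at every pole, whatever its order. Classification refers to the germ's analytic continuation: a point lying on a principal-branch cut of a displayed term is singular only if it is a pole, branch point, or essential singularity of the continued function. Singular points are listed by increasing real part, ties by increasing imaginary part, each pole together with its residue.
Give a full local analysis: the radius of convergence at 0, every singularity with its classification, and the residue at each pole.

Radius of convergence at 0: 1 - (2/3)*sqrt(2).
At -1 - (2/3)*sqrt(2): a pole of order 1; residue -2499/1840 + (1071/920)*sqrt(2).
At -1 + (2/3)*sqrt(2): a pole of order 1; residue -2499/1840 - (1071/920)*sqrt(2).
At 1/7: a pole of order 1; residue 2499/920.


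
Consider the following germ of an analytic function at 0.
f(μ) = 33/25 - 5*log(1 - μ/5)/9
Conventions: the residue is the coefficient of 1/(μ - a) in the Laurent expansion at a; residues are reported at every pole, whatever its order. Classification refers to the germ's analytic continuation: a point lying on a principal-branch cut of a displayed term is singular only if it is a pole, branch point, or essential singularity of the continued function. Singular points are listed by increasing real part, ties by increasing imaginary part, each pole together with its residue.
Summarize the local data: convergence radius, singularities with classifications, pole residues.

Branch term (-5/9)*log(1 - μ/(5)): its argument vanishes at μ = 5, a logarithmic branch point, modulus 5.
The radius of convergence is the smallest modulus among the singular points: 5.

Radius of convergence at 0: 5.
At 5: a logarithmic branch point.


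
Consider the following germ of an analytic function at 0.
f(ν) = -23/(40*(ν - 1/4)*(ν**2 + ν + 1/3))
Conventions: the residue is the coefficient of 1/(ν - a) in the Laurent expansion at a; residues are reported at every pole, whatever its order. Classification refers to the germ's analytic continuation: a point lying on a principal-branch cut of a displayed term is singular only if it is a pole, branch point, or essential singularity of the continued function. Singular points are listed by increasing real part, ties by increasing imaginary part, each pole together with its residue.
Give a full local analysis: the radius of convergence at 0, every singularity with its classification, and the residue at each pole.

Denominator factor (ν**2 + ν + 1/3): discriminant -1/3, complex-conjugate roots (-1/2) + ((1/6)*sqrt(3))*i and (-1/2) - ((1/6)*sqrt(3))*i; poles of order 1, moduli (1/3)*sqrt(3) and (1/3)*sqrt(3).
Denominator factor (ν - 1/4): pole of order 1 at 1/4, modulus 1/4.
The radius of convergence is the smallest modulus among the singular points: 1/4.
The factor ν**2 + ν + 1/3 splits as (ν - a)(ν - a') with a = (-1/2) - ((1/6)*sqrt(3))*i, a' = (-1/2) + ((1/6)*sqrt(3))*i. At the order-1 pole a set g(ν) = (ν - a)*f(ν) = [-23/(40*(ν - 1/4))] / (ν - a').
Simple pole: residue = g(a) at a = (-1/2) - ((1/6)*sqrt(3))*i, which is (69/155) + ((207/310)*sqrt(3))*i.
The factor ν**2 + ν + 1/3 splits as (ν - a)(ν - a') with a = (-1/2) + ((1/6)*sqrt(3))*i, a' = (-1/2) - ((1/6)*sqrt(3))*i. At the order-1 pole a set g(ν) = (ν - a)*f(ν) = [-23/(40*(ν - 1/4))] / (ν - a').
Simple pole: residue = g(a) at a = (-1/2) + ((1/6)*sqrt(3))*i, which is (69/155) - ((207/310)*sqrt(3))*i.
At the order-1 pole 1/4 set g(ν) = (ν - (1/4))*f(ν) = -23/(40*(ν**2 + ν + 1/3)).
Simple pole: residue = g(a) at a = 1/4, which is -138/155.
List the singular points by increasing real part (a conjugate pair: the negative imaginary part first).

Radius of convergence at 0: 1/4.
At (-1/2) - ((1/6)*sqrt(3))*i: a pole of order 1; residue (69/155) + ((207/310)*sqrt(3))*i.
At (-1/2) + ((1/6)*sqrt(3))*i: a pole of order 1; residue (69/155) - ((207/310)*sqrt(3))*i.
At 1/4: a pole of order 1; residue -138/155.


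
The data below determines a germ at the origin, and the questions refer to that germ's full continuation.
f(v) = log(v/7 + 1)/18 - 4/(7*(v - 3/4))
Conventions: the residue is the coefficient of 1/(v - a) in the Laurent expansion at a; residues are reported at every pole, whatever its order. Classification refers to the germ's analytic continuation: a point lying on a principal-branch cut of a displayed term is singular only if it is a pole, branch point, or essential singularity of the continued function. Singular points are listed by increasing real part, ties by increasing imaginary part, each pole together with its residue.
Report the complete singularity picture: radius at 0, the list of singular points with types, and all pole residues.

Radius of convergence at 0: 3/4.
At -7: a logarithmic branch point.
At 3/4: a pole of order 1; residue -4/7.

Denominator factor (v - 3/4): pole of order 1 at 3/4, modulus 3/4.
Branch term (1/18)*log(1 - v/(-7)): its argument vanishes at v = -7, a logarithmic branch point, modulus 7.
The radius of convergence is the smallest modulus among the singular points: 3/4.
The branch term is analytic at 3/4 and contributes nothing to the residue; only the rational part matters.
At the order-1 pole 3/4 set g(v) = (v - (3/4))*(rational part) = -4/7.
Simple pole: residue = g(a) at a = 3/4, which is -4/7.
List the singular points by increasing real part (a conjugate pair: the negative imaginary part first).


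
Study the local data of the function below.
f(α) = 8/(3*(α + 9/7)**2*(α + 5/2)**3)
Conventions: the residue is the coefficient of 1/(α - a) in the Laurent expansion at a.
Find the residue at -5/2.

At the order-3 pole -5/2 set g(α) = (α - (-5/2))^3*f(α) = 8/(3*(α + 9/7)**2).
Order-3 pole: residue = g''(a)/2; g''(-5/2) = 614656/83521, so the residue is 307328/83521.

The residue is 307328/83521.


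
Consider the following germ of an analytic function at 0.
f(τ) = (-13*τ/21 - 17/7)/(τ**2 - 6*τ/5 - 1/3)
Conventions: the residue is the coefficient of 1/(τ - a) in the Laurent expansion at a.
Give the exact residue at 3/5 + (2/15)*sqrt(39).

The factor τ**2 - 6*τ/5 - 1/3 splits as (τ - a)(τ - a') with a = 3/5 + (2/15)*sqrt(39), a' = 3/5 - (2/15)*sqrt(39). At the order-1 pole a set g(τ) = (τ - a)*f(τ) = [-13*τ/21 - 17/7] / (τ - a').
Simple pole: residue = g(a) at a = 3/5 + (2/15)*sqrt(39), which is -13/42 - (7/26)*sqrt(39).

The residue is -13/42 - (7/26)*sqrt(39).


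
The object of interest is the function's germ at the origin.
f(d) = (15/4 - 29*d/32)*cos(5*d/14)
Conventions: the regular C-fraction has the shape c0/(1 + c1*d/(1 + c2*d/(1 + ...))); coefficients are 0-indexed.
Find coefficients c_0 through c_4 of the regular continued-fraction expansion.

The regular C-fraction coefficients are [15/4, 29/120, -86209/170520, 375/1421, 18125/172418].

Taylor coefficients (expand at 0): a_0 = 15/4, a_1 = -29/32, a_2 = -375/1568, a_3 = 725/12544, a_4 = 3125/1229312.
c0 = a_0 = 15/4. Peel one level at a time: if S = 1 + c*d/S' with S'(0) = 1, then c is the d-coefficient of S and S' = c*d/(S - 1).
S_1 = c0/f = 1 + (29/120)*d + (86209/705600)*d^2 + ...; c1 = 29/120.
S_2 = c1*d/(S_1 - 1) = 1 + (-86209/170520)*d + (2155225/16153928)*d^2 + ...; c2 = -86209/170520.
S_3 = c2*d/(S_2 - 1) = 1 + (375/1421)*d + (-234375/8448482)*d^2 + ...; c3 = 375/1421.
S_4 = c3*d/(S_3 - 1) = 1 + (18125/172418)*d + ...; c4 = 18125/172418.


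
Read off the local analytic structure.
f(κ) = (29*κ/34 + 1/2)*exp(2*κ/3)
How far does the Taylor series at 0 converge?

The factor exp(2*κ/3) is entire and contributes no finite singular point.
The polynomial part has no poles.
No finite singular points: the Taylor series at 0 converges everywhere.

The radius of convergence is infinite.


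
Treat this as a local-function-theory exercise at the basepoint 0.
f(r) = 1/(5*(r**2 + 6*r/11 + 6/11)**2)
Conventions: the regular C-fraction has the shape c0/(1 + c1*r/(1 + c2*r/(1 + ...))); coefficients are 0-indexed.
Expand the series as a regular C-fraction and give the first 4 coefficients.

The regular C-fraction coefficients are [121/180, 2, -7/3, 65/42].

Taylor coefficients (expand at 0): a_0 = 121/180, a_1 = -121/90, a_2 = -121/270, a_3 = 847/180.
c0 = a_0 = 121/180. Peel one level at a time: if S = 1 + c*r/S' with S'(0) = 1, then c is the r-coefficient of S and S' = c*r/(S - 1).
S_1 = c0/f = 1 + (2)*r + (14/3)*r^2 + ...; c1 = 2.
S_2 = c1*r/(S_1 - 1) = 1 + (-7/3)*r + (65/18)*r^2 + ...; c2 = -7/3.
S_3 = c2*r/(S_2 - 1) = 1 + (65/42)*r + ...; c3 = 65/42.


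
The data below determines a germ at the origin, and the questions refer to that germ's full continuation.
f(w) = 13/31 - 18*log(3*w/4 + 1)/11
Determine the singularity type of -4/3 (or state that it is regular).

The point is a logarithmic branch point.

The term (-18/11)*log(1 - w/(-4/3)) has argument 1 - -4/3/(-4/3) = 0 at -4/3: a logarithmic (infinitely-sheeted) branch point; the remaining terms are analytic or single-valued there.
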